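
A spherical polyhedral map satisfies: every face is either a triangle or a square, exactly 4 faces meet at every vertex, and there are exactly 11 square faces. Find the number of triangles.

Let x be the number of triangles; then F = 11 + x.
Edge–face incidences: 2E = 4·11 + 3·x = 44 + 3x.
Every vertex has degree 4, so 4V = 2E.
Euler: V − E + F = 2 ⇒ (2E)/4 − E + (11 + x) = 2.
Multiply by 8: 2·(2E) − 4·(2E) + 8·(11 + x) = 16, i.e. 88 + 8x − 2·(44 + 3x) = 16.
Collecting terms: 2x = 16, so x = 8.
Then 2E = 44 + 3·8 = 68, so E = 34, V = 2E/4 = 17, F = 11 + 8 = 19.

8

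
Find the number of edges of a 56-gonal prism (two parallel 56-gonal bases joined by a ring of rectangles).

168

A prism on an n-gon has two n-gon bases and n rectangular sides: V = 2·56 = 112, E = 3·56 = 168, F = 56 + 2 = 58.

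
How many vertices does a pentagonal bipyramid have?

A bipyramid over an n-gon has 2n triangular faces and n + 2 vertices: V = 5 + 2 = 7, E = 3·5 = 15, F = 2·5 = 10.

7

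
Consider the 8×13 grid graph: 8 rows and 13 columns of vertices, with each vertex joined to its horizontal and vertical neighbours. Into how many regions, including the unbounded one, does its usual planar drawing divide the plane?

The grid has V = 8·13 = 104 vertices and E = 8·12 + 13·7 = 187 edges.
F = 2 − V + E = 2 − 104 + 187 = 85.

85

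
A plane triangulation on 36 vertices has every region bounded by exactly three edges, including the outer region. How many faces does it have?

In a plane triangulation 3F = 2E and V − E + F = 2, so F = 2V − 4 = 2·36 − 4 = 68.

68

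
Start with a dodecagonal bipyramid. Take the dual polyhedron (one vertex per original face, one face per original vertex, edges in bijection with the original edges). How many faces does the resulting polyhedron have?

The base solid has V = 14, E = 36, F = 24.
The dual swaps V and F and preserves E: V′ = F = 24, E′ = E = 36, F′ = V = 14.

14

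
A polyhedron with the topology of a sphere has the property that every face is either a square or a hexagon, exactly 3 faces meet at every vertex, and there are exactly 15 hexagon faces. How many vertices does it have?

38

Let x be the number of squares; then F = 15 + x.
Edge–face incidences: 2E = 6·15 + 4·x = 90 + 4x.
Every vertex has degree 3, so 3V = 2E.
Euler: V − E + F = 2 ⇒ (2E)/3 − E + (15 + x) = 2.
Multiply by 6: 2·(2E) − 3·(2E) + 6·(15 + x) = 12, i.e. 90 + 6x − (90 + 4x) = 12.
Collecting terms: 2x = 12, so x = 6.
Then 2E = 90 + 4·6 = 114, so E = 57, V = 2E/3 = 38, F = 15 + 6 = 21.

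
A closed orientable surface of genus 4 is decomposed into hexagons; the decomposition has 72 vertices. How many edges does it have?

χ = 2 − 2·4 = -6, and every face is a hexagon so 6F = 2E.
V − E + F = -6 with E = 6F/2 gives 72 − (6/2 − 1)·F = -6, so F = 39 and E = 117.

117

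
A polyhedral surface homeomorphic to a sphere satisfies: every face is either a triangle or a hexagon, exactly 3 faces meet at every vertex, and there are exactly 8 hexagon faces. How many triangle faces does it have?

4

Let x be the number of triangles; then F = 8 + x.
Edge–face incidences: 2E = 6·8 + 3·x = 48 + 3x.
Every vertex has degree 3, so 3V = 2E.
Euler: V − E + F = 2 ⇒ (2E)/3 − E + (8 + x) = 2.
Multiply by 6: 2·(2E) − 3·(2E) + 6·(8 + x) = 12, i.e. 48 + 6x − (48 + 3x) = 12.
Collecting terms: 3x = 12, so x = 4.
Then 2E = 48 + 3·4 = 60, so E = 30, V = 2E/3 = 20, F = 8 + 4 = 12.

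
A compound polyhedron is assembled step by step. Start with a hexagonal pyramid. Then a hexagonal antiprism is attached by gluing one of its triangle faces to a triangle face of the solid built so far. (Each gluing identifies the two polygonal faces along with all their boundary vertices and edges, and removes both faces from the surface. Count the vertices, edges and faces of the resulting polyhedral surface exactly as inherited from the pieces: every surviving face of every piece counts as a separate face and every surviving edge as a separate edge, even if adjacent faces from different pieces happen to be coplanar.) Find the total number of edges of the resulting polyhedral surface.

A hexagonal pyramid: V=7, E=12, F=7.
Attach a hexagonal antiprism (V=12, E=24, F=14) along a 3-gon: merge 3 vertices and 3 edges, delete both glued faces → V=16, E=33, F=19.
Check: V − E + F = 16 − 33 + 19 = 2.

33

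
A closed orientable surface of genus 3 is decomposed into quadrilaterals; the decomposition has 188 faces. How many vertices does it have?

χ = 2 − 2·3 = -4, and every face is a square so 4F = 2E.
E = 4·188/2 = 376. Then V = -4 + E − F = -4 + 376 − 188 = 184.

184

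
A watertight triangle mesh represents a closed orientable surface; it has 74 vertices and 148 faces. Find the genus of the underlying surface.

Every face is a triangle, so 2E = 3·148 = 444, giving E = 222.
χ = V − E + F = 74 − 222 + 148 = 0.
For a closed orientable surface χ = 2 − 2g, so g = (2 − (0))/2 = 1.

1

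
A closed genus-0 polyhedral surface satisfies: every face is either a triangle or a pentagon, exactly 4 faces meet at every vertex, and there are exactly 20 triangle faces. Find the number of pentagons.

Let x be the number of pentagons; then F = 20 + x.
Edge–face incidences: 2E = 3·20 + 5·x = 60 + 5x.
Every vertex has degree 4, so 4V = 2E.
Euler: V − E + F = 2 ⇒ (2E)/4 − E + (20 + x) = 2.
Multiply by 8: 2·(2E) − 4·(2E) + 8·(20 + x) = 16, i.e. 160 + 8x − 2·(60 + 5x) = 16.
Collecting terms: −2x + 40 = 16, so −2x = −24, so x = 12.
Then 2E = 60 + 5·12 = 120, so E = 60, V = 2E/4 = 30, F = 20 + 12 = 32.

12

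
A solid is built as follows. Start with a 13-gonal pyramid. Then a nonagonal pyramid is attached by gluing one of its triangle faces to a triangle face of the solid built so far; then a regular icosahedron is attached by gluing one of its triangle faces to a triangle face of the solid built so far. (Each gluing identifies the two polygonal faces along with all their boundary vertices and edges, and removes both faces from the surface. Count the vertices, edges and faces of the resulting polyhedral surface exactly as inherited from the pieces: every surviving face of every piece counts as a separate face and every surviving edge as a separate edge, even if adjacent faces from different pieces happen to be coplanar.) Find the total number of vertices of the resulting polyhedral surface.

A 13-gonal pyramid: V=14, E=26, F=14.
Attach a nonagonal pyramid (V=10, E=18, F=10) along a 3-gon: merge 3 vertices and 3 edges, delete both glued faces → V=21, E=41, F=22.
Attach a regular icosahedron (V=12, E=30, F=20) along a 3-gon: merge 3 vertices and 3 edges, delete both glued faces → V=30, E=68, F=40.
Check: V − E + F = 30 − 68 + 40 = 2.

30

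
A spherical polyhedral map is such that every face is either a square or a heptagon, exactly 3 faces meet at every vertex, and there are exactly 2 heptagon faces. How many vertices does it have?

Let x be the number of squares; then F = 2 + x.
Edge–face incidences: 2E = 7·2 + 4·x = 14 + 4x.
Every vertex has degree 3, so 3V = 2E.
Euler: V − E + F = 2 ⇒ (2E)/3 − E + (2 + x) = 2.
Multiply by 6: 2·(2E) − 3·(2E) + 6·(2 + x) = 12, i.e. 12 + 6x − (14 + 4x) = 12.
Collecting terms: 2x − 2 = 12, so 2x = 14, so x = 7.
Then 2E = 14 + 4·7 = 42, so E = 21, V = 2E/3 = 14, F = 2 + 7 = 9.

14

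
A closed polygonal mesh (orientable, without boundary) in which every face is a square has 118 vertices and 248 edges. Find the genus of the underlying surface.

4

Every face is a square and each edge borders two faces, so 4F = 2·248, giving F = 124.
χ = V − E + F = 118 − 248 + 124 = -6.
For a closed orientable surface χ = 2 − 2g, so g = (2 − (-6))/2 = 4.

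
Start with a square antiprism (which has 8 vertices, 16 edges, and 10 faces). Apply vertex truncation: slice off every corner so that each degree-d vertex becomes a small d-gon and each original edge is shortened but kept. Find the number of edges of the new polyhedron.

48

Truncation replaces each original edge-end by a new vertex, so V′ = 2E = 32.
Each original edge survives, and each old vertex of degree d contributes d new edges; summing degrees gives Σd = 2E, so E′ = E + 2E = 3E = 48.
Each original face survives and each original vertex becomes one new face: F′ = F + V = 18.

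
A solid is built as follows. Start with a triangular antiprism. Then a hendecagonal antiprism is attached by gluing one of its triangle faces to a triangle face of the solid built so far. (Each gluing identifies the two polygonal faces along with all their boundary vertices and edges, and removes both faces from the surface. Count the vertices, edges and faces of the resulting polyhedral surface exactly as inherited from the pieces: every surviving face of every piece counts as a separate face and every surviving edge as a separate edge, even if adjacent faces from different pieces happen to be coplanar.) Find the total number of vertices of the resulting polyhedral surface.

25

A triangular antiprism: V=6, E=12, F=8.
Attach a hendecagonal antiprism (V=22, E=44, F=24) along a 3-gon: merge 3 vertices and 3 edges, delete both glued faces → V=25, E=53, F=30.
Check: V − E + F = 25 − 53 + 30 = 2.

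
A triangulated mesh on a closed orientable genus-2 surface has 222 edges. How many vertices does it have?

χ = 2 − 2·2 = -2, and every face is a triangle so 3F = 2E.
F = 2E/3 = 148. Then V = -2 + E − F = -2 + 222 − 148 = 72.

72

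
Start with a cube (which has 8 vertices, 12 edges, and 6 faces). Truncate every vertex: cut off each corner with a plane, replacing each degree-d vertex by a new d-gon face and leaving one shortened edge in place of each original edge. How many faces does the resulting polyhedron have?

Truncation replaces each original edge-end by a new vertex, so V′ = 2E = 24.
Each original edge survives, and each old vertex of degree d contributes d new edges; summing degrees gives Σd = 2E, so E′ = E + 2E = 3E = 36.
Each original face survives and each original vertex becomes one new face: F′ = F + V = 14.

14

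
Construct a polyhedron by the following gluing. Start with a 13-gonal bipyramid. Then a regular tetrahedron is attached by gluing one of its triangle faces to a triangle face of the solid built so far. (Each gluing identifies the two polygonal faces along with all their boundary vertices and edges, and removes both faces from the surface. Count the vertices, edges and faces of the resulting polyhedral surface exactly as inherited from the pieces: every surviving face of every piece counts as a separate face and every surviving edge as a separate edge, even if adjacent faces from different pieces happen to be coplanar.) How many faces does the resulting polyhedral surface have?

A 13-gonal bipyramid: V=15, E=39, F=26.
Attach a regular tetrahedron (V=4, E=6, F=4) along a 3-gon: merge 3 vertices and 3 edges, delete both glued faces → V=16, E=42, F=28.
Check: V − E + F = 16 − 42 + 28 = 2.

28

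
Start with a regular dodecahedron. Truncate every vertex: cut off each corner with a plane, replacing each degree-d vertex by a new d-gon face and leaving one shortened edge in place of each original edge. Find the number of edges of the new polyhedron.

90

The base solid has V = 20, E = 30, F = 12.
Truncation replaces each original edge-end by a new vertex, so V′ = 2E = 60.
Each original edge survives, and each old vertex of degree d contributes d new edges; summing degrees gives Σd = 2E, so E′ = E + 2E = 3E = 90.
Each original face survives and each original vertex becomes one new face: F′ = F + V = 32.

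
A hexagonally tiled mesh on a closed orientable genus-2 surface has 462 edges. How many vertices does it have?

306

χ = 2 − 2·2 = -2, and every face is a hexagon so 6F = 2E.
F = 2E/6 = 154. Then V = -2 + E − F = -2 + 462 − 154 = 306.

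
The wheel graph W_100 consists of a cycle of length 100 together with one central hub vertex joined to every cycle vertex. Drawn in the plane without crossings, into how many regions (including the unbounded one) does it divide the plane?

101

W_100 has V = 100 + 1 = 101 vertices and E = 2·100 = 200 edges.
By Euler's formula F = 2 − V + E = 2 − 101 + 200 = 101.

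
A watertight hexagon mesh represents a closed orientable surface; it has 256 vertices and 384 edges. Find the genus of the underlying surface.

Every face is a hexagon and each edge borders two faces, so 6F = 2·384, giving F = 128.
χ = V − E + F = 256 − 384 + 128 = 0.
For a closed orientable surface χ = 2 − 2g, so g = (2 − (0))/2 = 1.

1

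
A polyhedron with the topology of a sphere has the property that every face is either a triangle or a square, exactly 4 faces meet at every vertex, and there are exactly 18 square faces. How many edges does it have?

48

Let x be the number of triangles; then F = 18 + x.
Edge–face incidences: 2E = 4·18 + 3·x = 72 + 3x.
Every vertex has degree 4, so 4V = 2E.
Euler: V − E + F = 2 ⇒ (2E)/4 − E + (18 + x) = 2.
Multiply by 8: 2·(2E) − 4·(2E) + 8·(18 + x) = 16, i.e. 144 + 8x − 2·(72 + 3x) = 16.
Collecting terms: 2x = 16, so x = 8.
Then 2E = 72 + 3·8 = 96, so E = 48, V = 2E/4 = 24, F = 18 + 8 = 26.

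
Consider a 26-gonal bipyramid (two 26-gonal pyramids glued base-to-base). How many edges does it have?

A bipyramid over an n-gon has 2n triangular faces and n + 2 vertices: V = 26 + 2 = 28, E = 3·26 = 78, F = 2·26 = 52.

78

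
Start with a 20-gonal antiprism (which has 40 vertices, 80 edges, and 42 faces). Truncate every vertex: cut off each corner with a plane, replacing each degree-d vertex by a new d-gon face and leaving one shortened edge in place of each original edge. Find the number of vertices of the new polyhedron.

Truncation replaces each original edge-end by a new vertex, so V′ = 2E = 160.
Each original edge survives, and each old vertex of degree d contributes d new edges; summing degrees gives Σd = 2E, so E′ = E + 2E = 3E = 240.
Each original face survives and each original vertex becomes one new face: F′ = F + V = 82.

160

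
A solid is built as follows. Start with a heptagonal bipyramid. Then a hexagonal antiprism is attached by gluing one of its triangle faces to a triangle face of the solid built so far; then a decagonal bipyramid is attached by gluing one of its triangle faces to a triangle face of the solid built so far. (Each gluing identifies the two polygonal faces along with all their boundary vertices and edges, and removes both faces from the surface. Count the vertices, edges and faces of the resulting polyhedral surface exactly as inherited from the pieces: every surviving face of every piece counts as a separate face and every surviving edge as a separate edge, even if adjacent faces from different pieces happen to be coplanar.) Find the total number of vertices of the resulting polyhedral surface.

27

A heptagonal bipyramid: V=9, E=21, F=14.
Attach a hexagonal antiprism (V=12, E=24, F=14) along a 3-gon: merge 3 vertices and 3 edges, delete both glued faces → V=18, E=42, F=26.
Attach a decagonal bipyramid (V=12, E=30, F=20) along a 3-gon: merge 3 vertices and 3 edges, delete both glued faces → V=27, E=69, F=44.
Check: V − E + F = 27 − 69 + 44 = 2.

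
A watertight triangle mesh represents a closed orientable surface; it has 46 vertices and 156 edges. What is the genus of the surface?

4

Every face is a triangle and each edge borders two faces, so 3F = 2·156, giving F = 104.
χ = V − E + F = 46 − 156 + 104 = -6.
For a closed orientable surface χ = 2 − 2g, so g = (2 − (-6))/2 = 4.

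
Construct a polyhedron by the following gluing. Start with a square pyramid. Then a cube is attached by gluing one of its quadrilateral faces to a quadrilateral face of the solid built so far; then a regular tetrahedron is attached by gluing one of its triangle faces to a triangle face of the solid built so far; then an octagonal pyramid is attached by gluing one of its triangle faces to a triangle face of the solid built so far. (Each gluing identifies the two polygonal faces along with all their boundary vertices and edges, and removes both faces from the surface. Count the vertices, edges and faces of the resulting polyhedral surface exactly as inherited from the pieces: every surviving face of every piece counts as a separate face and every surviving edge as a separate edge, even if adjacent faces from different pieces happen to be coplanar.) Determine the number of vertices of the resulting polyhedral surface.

A square pyramid: V=5, E=8, F=5.
Attach a cube (V=8, E=12, F=6) along a 4-gon: merge 4 vertices and 4 edges, delete both glued faces → V=9, E=16, F=9.
Attach a regular tetrahedron (V=4, E=6, F=4) along a 3-gon: merge 3 vertices and 3 edges, delete both glued faces → V=10, E=19, F=11.
Attach an octagonal pyramid (V=9, E=16, F=9) along a 3-gon: merge 3 vertices and 3 edges, delete both glued faces → V=16, E=32, F=18.
Check: V − E + F = 16 − 32 + 18 = 2.

16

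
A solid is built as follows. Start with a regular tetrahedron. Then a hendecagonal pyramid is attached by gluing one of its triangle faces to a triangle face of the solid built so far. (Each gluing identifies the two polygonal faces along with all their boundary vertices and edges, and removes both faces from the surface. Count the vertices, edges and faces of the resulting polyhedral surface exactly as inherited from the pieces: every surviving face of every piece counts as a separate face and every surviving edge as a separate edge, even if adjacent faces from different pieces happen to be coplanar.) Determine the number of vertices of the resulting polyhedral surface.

A regular tetrahedron: V=4, E=6, F=4.
Attach a hendecagonal pyramid (V=12, E=22, F=12) along a 3-gon: merge 3 vertices and 3 edges, delete both glued faces → V=13, E=25, F=14.
Check: V − E + F = 13 − 25 + 14 = 2.

13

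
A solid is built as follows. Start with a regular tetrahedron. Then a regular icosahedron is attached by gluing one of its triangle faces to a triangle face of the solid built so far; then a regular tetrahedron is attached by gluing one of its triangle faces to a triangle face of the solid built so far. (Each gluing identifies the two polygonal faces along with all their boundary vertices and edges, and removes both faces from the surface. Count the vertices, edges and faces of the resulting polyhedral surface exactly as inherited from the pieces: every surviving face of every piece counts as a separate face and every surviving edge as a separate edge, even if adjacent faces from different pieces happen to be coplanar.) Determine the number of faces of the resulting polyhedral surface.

24

A regular tetrahedron: V=4, E=6, F=4.
Attach a regular icosahedron (V=12, E=30, F=20) along a 3-gon: merge 3 vertices and 3 edges, delete both glued faces → V=13, E=33, F=22.
Attach a regular tetrahedron (V=4, E=6, F=4) along a 3-gon: merge 3 vertices and 3 edges, delete both glued faces → V=14, E=36, F=24.
Check: V − E + F = 14 − 36 + 24 = 2.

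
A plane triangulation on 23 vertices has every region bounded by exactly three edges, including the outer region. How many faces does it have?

42

In a plane triangulation 3F = 2E and V − E + F = 2, so F = 2V − 4 = 2·23 − 4 = 42.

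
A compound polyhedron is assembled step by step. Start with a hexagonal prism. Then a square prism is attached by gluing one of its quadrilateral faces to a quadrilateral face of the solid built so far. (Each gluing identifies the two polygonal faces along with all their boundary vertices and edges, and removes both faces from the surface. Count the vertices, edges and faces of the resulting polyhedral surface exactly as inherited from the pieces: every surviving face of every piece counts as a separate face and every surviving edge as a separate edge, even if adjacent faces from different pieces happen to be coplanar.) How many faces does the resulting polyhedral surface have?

A hexagonal prism: V=12, E=18, F=8.
Attach a square prism (V=8, E=12, F=6) along a 4-gon: merge 4 vertices and 4 edges, delete both glued faces → V=16, E=26, F=12.
Check: V − E + F = 16 − 26 + 12 = 2.

12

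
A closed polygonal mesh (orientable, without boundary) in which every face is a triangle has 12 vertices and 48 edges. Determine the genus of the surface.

Every face is a triangle and each edge borders two faces, so 3F = 2·48, giving F = 32.
χ = V − E + F = 12 − 48 + 32 = -4.
For a closed orientable surface χ = 2 − 2g, so g = (2 − (-4))/2 = 3.

3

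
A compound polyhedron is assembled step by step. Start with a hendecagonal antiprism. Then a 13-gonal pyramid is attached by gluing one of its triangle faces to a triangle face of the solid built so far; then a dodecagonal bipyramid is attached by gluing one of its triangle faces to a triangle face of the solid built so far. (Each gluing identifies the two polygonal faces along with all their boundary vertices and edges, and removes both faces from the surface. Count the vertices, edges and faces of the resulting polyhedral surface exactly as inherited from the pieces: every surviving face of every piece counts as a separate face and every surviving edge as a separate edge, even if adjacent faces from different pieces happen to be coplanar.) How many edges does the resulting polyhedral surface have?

100

A hendecagonal antiprism: V=22, E=44, F=24.
Attach a 13-gonal pyramid (V=14, E=26, F=14) along a 3-gon: merge 3 vertices and 3 edges, delete both glued faces → V=33, E=67, F=36.
Attach a dodecagonal bipyramid (V=14, E=36, F=24) along a 3-gon: merge 3 vertices and 3 edges, delete both glued faces → V=44, E=100, F=58.
Check: V − E + F = 44 − 100 + 58 = 2.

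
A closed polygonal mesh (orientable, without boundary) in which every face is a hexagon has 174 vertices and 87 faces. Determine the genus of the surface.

1

Every face is a hexagon, so 2E = 6·87 = 522, giving E = 261.
χ = V − E + F = 174 − 261 + 87 = 0.
For a closed orientable surface χ = 2 − 2g, so g = (2 − (0))/2 = 1.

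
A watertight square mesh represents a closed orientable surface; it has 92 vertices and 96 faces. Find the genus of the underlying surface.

Every face is a square, so 2E = 4·96 = 384, giving E = 192.
χ = V − E + F = 92 − 192 + 96 = -4.
For a closed orientable surface χ = 2 − 2g, so g = (2 − (-4))/2 = 3.

3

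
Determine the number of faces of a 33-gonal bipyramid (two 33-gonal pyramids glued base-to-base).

A bipyramid over an n-gon has 2n triangular faces and n + 2 vertices: V = 33 + 2 = 35, E = 3·33 = 99, F = 2·33 = 66.

66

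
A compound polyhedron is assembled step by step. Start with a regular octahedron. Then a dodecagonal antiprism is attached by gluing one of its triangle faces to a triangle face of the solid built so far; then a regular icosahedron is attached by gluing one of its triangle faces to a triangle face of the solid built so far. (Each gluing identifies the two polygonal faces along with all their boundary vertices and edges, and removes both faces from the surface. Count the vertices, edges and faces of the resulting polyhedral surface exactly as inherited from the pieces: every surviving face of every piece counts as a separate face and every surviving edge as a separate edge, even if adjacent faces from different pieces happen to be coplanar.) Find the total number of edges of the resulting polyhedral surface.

A regular octahedron: V=6, E=12, F=8.
Attach a dodecagonal antiprism (V=24, E=48, F=26) along a 3-gon: merge 3 vertices and 3 edges, delete both glued faces → V=27, E=57, F=32.
Attach a regular icosahedron (V=12, E=30, F=20) along a 3-gon: merge 3 vertices and 3 edges, delete both glued faces → V=36, E=84, F=50.
Check: V − E + F = 36 − 84 + 50 = 2.

84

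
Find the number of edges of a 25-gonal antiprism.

An antiprism on an n-gon has two n-gon caps and 2n triangles: V = 2·25 = 50, E = 4·25 = 100, F = 2·25 + 2 = 52.

100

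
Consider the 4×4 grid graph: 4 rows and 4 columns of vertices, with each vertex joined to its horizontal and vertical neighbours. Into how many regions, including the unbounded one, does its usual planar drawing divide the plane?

The grid has V = 4·4 = 16 vertices and E = 4·3 + 4·3 = 24 edges.
F = 2 − V + E = 2 − 16 + 24 = 10.

10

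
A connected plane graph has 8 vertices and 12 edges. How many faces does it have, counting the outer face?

6

Euler's formula for a connected plane graph: V − E + F = 2, so F = 2 − 8 + 12 = 6.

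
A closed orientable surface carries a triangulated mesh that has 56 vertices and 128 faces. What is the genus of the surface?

5

Every face is a triangle, so 2E = 3·128 = 384, giving E = 192.
χ = V − E + F = 56 − 192 + 128 = -8.
For a closed orientable surface χ = 2 − 2g, so g = (2 − (-8))/2 = 5.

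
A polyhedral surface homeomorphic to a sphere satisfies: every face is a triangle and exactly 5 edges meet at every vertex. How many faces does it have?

Each face has 3 edges and each edge borders two faces, so 2E = 3F.
Each vertex has degree 5, so 5V = 2E and hence V = 3F/5.
Euler: V − E + F = 2 ⇒ (3F/5) − (3F/2) + F = 2.
Multiply by 10: (6 − 15 + 10)F = 20, i.e. 1F = 20.
So F = 20, E = 3·20/2 = 30, V = 3·20/5 = 12.

20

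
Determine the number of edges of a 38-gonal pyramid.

76

A pyramid on an n-gon base has one n-gon and n triangles: V = 38 + 1 = 39, E = 2·38 = 76, F = 38 + 1 = 39.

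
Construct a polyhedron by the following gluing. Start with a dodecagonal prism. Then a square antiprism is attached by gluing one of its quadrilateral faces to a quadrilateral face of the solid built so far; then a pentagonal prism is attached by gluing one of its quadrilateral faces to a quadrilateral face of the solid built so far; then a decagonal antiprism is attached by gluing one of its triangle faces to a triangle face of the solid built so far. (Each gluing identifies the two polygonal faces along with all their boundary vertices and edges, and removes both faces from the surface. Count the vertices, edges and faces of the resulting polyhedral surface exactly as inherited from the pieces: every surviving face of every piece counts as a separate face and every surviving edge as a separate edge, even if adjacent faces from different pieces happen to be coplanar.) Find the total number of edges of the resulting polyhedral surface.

96

A dodecagonal prism: V=24, E=36, F=14.
Attach a square antiprism (V=8, E=16, F=10) along a 4-gon: merge 4 vertices and 4 edges, delete both glued faces → V=28, E=48, F=22.
Attach a pentagonal prism (V=10, E=15, F=7) along a 4-gon: merge 4 vertices and 4 edges, delete both glued faces → V=34, E=59, F=27.
Attach a decagonal antiprism (V=20, E=40, F=22) along a 3-gon: merge 3 vertices and 3 edges, delete both glued faces → V=51, E=96, F=47.
Check: V − E + F = 51 − 96 + 47 = 2.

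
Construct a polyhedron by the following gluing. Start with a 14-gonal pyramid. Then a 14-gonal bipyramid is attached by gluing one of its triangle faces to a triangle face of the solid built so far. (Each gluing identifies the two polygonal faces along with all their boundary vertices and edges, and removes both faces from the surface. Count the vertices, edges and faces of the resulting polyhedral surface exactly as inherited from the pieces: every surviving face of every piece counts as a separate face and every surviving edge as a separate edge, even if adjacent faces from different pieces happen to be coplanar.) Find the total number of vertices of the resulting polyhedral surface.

28

A 14-gonal pyramid: V=15, E=28, F=15.
Attach a 14-gonal bipyramid (V=16, E=42, F=28) along a 3-gon: merge 3 vertices and 3 edges, delete both glued faces → V=28, E=67, F=41.
Check: V − E + F = 28 − 67 + 41 = 2.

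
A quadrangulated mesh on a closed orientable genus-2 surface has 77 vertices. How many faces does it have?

79

χ = 2 − 2·2 = -2, and every face is a square so 4F = 2E.
V − E + F = -2 with E = 4F/2 gives 77 − (4/2 − 1)·F = -2, so F = 79 and E = 158.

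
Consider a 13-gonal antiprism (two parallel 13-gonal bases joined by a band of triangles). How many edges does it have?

An antiprism on an n-gon has two n-gon caps and 2n triangles: V = 2·13 = 26, E = 4·13 = 52, F = 2·13 + 2 = 28.

52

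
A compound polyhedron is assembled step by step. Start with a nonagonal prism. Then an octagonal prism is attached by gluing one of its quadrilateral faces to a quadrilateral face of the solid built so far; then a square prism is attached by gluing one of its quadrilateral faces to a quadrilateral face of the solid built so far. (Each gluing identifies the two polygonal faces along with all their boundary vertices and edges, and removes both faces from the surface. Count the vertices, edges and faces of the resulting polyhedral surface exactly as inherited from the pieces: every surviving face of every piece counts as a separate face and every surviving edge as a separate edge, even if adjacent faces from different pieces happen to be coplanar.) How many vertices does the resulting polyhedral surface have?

A nonagonal prism: V=18, E=27, F=11.
Attach an octagonal prism (V=16, E=24, F=10) along a 4-gon: merge 4 vertices and 4 edges, delete both glued faces → V=30, E=47, F=19.
Attach a square prism (V=8, E=12, F=6) along a 4-gon: merge 4 vertices and 4 edges, delete both glued faces → V=34, E=55, F=23.
Check: V − E + F = 34 − 55 + 23 = 2.

34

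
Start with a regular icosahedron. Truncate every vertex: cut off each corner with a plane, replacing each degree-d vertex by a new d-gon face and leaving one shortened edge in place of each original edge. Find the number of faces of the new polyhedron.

The base solid has V = 12, E = 30, F = 20.
Truncation replaces each original edge-end by a new vertex, so V′ = 2E = 60.
Each original edge survives, and each old vertex of degree d contributes d new edges; summing degrees gives Σd = 2E, so E′ = E + 2E = 3E = 90.
Each original face survives and each original vertex becomes one new face: F′ = F + V = 32.

32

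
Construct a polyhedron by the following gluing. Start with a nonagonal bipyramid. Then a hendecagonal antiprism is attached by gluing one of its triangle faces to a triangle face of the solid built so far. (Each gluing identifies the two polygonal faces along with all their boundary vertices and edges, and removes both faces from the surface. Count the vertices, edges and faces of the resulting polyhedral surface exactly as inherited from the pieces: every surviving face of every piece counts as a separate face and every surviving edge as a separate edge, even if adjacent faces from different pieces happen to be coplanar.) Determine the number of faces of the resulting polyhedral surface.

A nonagonal bipyramid: V=11, E=27, F=18.
Attach a hendecagonal antiprism (V=22, E=44, F=24) along a 3-gon: merge 3 vertices and 3 edges, delete both glued faces → V=30, E=68, F=40.
Check: V − E + F = 30 − 68 + 40 = 2.

40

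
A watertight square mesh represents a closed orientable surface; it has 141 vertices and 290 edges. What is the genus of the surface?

3

Every face is a square and each edge borders two faces, so 4F = 2·290, giving F = 145.
χ = V − E + F = 141 − 290 + 145 = -4.
For a closed orientable surface χ = 2 − 2g, so g = (2 − (-4))/2 = 3.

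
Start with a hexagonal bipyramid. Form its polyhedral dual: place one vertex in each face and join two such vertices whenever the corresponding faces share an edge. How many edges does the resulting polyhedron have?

The base solid has V = 8, E = 18, F = 12.
The dual swaps V and F and preserves E: V′ = F = 12, E′ = E = 18, F′ = V = 8.

18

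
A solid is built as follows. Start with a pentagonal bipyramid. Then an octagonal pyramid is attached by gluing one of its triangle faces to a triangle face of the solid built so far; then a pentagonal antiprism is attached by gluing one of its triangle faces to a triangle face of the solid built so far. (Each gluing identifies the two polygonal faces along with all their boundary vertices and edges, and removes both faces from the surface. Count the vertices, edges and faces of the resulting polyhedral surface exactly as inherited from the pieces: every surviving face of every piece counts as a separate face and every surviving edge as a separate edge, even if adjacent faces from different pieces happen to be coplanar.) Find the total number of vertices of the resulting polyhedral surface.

A pentagonal bipyramid: V=7, E=15, F=10.
Attach an octagonal pyramid (V=9, E=16, F=9) along a 3-gon: merge 3 vertices and 3 edges, delete both glued faces → V=13, E=28, F=17.
Attach a pentagonal antiprism (V=10, E=20, F=12) along a 3-gon: merge 3 vertices and 3 edges, delete both glued faces → V=20, E=45, F=27.
Check: V − E + F = 20 − 45 + 27 = 2.

20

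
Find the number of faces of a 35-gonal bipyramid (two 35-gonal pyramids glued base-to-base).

A bipyramid over an n-gon has 2n triangular faces and n + 2 vertices: V = 35 + 2 = 37, E = 3·35 = 105, F = 2·35 = 70.

70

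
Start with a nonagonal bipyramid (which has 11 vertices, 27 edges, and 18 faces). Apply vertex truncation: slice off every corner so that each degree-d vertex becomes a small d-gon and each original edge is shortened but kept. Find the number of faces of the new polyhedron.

Truncation replaces each original edge-end by a new vertex, so V′ = 2E = 54.
Each original edge survives, and each old vertex of degree d contributes d new edges; summing degrees gives Σd = 2E, so E′ = E + 2E = 3E = 81.
Each original face survives and each original vertex becomes one new face: F′ = F + V = 29.

29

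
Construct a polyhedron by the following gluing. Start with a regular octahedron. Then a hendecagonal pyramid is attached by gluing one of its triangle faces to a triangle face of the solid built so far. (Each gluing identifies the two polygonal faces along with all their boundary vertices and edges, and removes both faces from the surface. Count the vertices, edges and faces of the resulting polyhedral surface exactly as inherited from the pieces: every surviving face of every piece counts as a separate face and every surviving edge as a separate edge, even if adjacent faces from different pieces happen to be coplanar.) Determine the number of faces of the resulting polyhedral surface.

18

A regular octahedron: V=6, E=12, F=8.
Attach a hendecagonal pyramid (V=12, E=22, F=12) along a 3-gon: merge 3 vertices and 3 edges, delete both glued faces → V=15, E=31, F=18.
Check: V − E + F = 15 − 31 + 18 = 2.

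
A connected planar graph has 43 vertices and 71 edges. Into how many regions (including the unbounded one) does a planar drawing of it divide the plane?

30

Euler's formula for a connected plane graph: V − E + F = 2, so F = 2 − 43 + 71 = 30.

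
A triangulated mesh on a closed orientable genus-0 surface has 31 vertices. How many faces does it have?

χ = 2 − 2·0 = 2, and every face is a triangle so 3F = 2E.
V − E + F = 2 with E = 3F/2 gives 31 − (3/2 − 1)·F = 2, so F = 58 and E = 87.

58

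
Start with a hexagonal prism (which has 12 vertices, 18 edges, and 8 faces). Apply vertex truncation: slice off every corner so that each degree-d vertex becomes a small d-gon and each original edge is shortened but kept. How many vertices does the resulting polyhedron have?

Truncation replaces each original edge-end by a new vertex, so V′ = 2E = 36.
Each original edge survives, and each old vertex of degree d contributes d new edges; summing degrees gives Σd = 2E, so E′ = E + 2E = 3E = 54.
Each original face survives and each original vertex becomes one new face: F′ = F + V = 20.

36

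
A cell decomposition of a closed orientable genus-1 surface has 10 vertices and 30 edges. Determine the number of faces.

20

For a closed orientable surface of genus 1, χ = 2 − 2·1 = 0.
F = 0 − V + E = 0 − 10 + 30 = 20.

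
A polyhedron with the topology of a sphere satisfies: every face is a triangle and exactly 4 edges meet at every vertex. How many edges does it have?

12

Each face has 3 edges and each edge borders two faces, so 2E = 3F.
Each vertex has degree 4, so 4V = 2E and hence V = 3F/4.
Euler: V − E + F = 2 ⇒ (3F/4) − (3F/2) + F = 2.
Multiply by 8: (6 − 12 + 8)F = 16, i.e. 2F = 16.
So F = 8, E = 3·8/2 = 12, V = 3·8/4 = 6.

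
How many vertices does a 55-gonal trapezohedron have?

The n-trapezohedron (dual of the n-antiprism) has V = 2·55 + 2 = 112, E = 4·55 = 220, F = 2·55 = 110.

112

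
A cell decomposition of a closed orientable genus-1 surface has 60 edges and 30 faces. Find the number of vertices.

30

For a closed orientable surface of genus 1, χ = 2 − 2·1 = 0.
V = 0 + E − F = 0 + 60 − 30 = 30.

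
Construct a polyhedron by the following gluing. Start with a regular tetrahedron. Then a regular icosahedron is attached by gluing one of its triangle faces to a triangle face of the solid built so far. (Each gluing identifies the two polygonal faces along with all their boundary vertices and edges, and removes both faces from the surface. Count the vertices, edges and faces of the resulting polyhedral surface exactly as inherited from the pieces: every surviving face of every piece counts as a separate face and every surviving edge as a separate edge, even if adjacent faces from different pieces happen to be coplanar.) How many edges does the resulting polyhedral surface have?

33

A regular tetrahedron: V=4, E=6, F=4.
Attach a regular icosahedron (V=12, E=30, F=20) along a 3-gon: merge 3 vertices and 3 edges, delete both glued faces → V=13, E=33, F=22.
Check: V − E + F = 13 − 33 + 22 = 2.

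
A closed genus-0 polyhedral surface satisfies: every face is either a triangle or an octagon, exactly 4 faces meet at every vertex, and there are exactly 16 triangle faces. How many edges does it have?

Let x be the number of octagons; then F = 16 + x.
Edge–face incidences: 2E = 3·16 + 8·x = 48 + 8x.
Every vertex has degree 4, so 4V = 2E.
Euler: V − E + F = 2 ⇒ (2E)/4 − E + (16 + x) = 2.
Multiply by 8: 2·(2E) − 4·(2E) + 8·(16 + x) = 16, i.e. 128 + 8x − 2·(48 + 8x) = 16.
Collecting terms: −8x + 32 = 16, so −8x = −16, so x = 2.
Then 2E = 48 + 8·2 = 64, so E = 32, V = 2E/4 = 16, F = 16 + 2 = 18.

32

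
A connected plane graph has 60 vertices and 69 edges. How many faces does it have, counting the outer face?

11

Euler's formula for a connected plane graph: V − E + F = 2, so F = 2 − 60 + 69 = 11.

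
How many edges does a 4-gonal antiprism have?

16

An antiprism on an n-gon has two n-gon caps and 2n triangles: V = 2·4 = 8, E = 4·4 = 16, F = 2·4 + 2 = 10.
Check: V − E + F = 8 − 16 + 10 = 2.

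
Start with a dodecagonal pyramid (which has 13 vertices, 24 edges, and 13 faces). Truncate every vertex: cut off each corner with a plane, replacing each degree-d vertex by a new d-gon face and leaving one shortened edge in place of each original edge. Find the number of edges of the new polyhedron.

Truncation replaces each original edge-end by a new vertex, so V′ = 2E = 48.
Each original edge survives, and each old vertex of degree d contributes d new edges; summing degrees gives Σd = 2E, so E′ = E + 2E = 3E = 72.
Each original face survives and each original vertex becomes one new face: F′ = F + V = 26.

72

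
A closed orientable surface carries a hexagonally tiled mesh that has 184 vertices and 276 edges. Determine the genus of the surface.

1

Every face is a hexagon and each edge borders two faces, so 6F = 2·276, giving F = 92.
χ = V − E + F = 184 − 276 + 92 = 0.
For a closed orientable surface χ = 2 − 2g, so g = (2 − (0))/2 = 1.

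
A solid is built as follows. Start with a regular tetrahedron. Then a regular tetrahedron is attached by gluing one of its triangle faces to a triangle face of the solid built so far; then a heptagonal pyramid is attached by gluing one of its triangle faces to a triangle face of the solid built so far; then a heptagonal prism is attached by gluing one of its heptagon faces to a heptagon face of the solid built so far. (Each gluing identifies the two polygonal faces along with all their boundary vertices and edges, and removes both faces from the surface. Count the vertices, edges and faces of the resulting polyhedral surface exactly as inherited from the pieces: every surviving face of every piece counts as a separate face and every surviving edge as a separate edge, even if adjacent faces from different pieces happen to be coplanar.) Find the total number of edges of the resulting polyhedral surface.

34

A regular tetrahedron: V=4, E=6, F=4.
Attach a regular tetrahedron (V=4, E=6, F=4) along a 3-gon: merge 3 vertices and 3 edges, delete both glued faces → V=5, E=9, F=6.
Attach a heptagonal pyramid (V=8, E=14, F=8) along a 3-gon: merge 3 vertices and 3 edges, delete both glued faces → V=10, E=20, F=12.
Attach a heptagonal prism (V=14, E=21, F=9) along a 7-gon: merge 7 vertices and 7 edges, delete both glued faces → V=17, E=34, F=19.
Check: V − E + F = 17 − 34 + 19 = 2.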